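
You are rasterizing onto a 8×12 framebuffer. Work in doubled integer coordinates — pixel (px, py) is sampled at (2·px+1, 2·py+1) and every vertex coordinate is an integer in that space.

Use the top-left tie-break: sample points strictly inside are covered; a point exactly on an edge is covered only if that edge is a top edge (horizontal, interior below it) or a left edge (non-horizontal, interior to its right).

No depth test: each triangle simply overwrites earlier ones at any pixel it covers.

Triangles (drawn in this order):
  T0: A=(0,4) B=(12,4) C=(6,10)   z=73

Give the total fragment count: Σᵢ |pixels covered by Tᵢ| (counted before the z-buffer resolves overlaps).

T0:
  2·area = 72
  edge (0, 4)→(12, 4): d=(12,0) top-left  bias=+0
  edge (12, 4)→(6, 10): d=(-6,6) right/bottom  bias=-1
  edge (6, 10)→(0, 4): d=(-6,-6) top-left  bias=+0
    (7,0)@(15, 1): e=[-36,0,108] → ·  [on edge]
    (6,1)@(13, 3): e=[-12,0,84] → ·  [on edge]
    (0,2)@(1, 5): e=[12,60,0] → █  [on edge]
    (1,2)@(3, 5): e=[12,48,12] → █
    (2,2)@(5, 5): e=[12,36,24] → █
    (3,2)@(7, 5): e=[12,24,36] → █
    (4,2)@(9, 5): e=[12,12,48] → █
    (5,2)@(11, 5): e=[12,0,60] → ·  [on edge]
    (0,3)@(1, 7): e=[36,48,-12] → ·
    (1,3)@(3, 7): e=[36,36,0] → █  [on edge]
    (4,3)@(9, 7): e=[36,0,36] → ·  [on edge]
    (1,4)@(3, 9): e=[60,24,-12] → ·
    (2,4)@(5, 9): e=[60,12,0] → █  [on edge]
    (3,4)@(7, 9): e=[60,0,12] → ·  [on edge]
    (2,5)@(5, 11): e=[84,0,-12] → ·  [on edge]
    (3,5)@(7, 11): e=[84,-12,0] → ·  [on edge]
    (1,6)@(3, 13): e=[108,0,-36] → ·  [on edge]
    (4,6)@(9, 13): e=[108,-36,0] → ·  [on edge]
    (0,7)@(1, 15): e=[132,0,-60] → ·  [on edge]
    (5,7)@(11, 15): e=[132,-60,0] → ·  [on edge]
    (6,8)@(13, 17): e=[156,-84,0] → ·  [on edge]
    (7,9)@(15, 19): e=[180,-108,0] → ·  [on edge]
  covered (9 px):
    · · · · · · · ·
    · · · · · · · ·
    █ █ █ █ █ · · ·
    · █ █ █ · · · ·
    · · █ · · · · ·
    · · · · · · · ·
    · · · · · · · ·
    · · · · · · · ·
    · · · · · · · ·
    · · · · · · · ·
    · · · · · · · ·
    · · · · · · · ·

Result: 9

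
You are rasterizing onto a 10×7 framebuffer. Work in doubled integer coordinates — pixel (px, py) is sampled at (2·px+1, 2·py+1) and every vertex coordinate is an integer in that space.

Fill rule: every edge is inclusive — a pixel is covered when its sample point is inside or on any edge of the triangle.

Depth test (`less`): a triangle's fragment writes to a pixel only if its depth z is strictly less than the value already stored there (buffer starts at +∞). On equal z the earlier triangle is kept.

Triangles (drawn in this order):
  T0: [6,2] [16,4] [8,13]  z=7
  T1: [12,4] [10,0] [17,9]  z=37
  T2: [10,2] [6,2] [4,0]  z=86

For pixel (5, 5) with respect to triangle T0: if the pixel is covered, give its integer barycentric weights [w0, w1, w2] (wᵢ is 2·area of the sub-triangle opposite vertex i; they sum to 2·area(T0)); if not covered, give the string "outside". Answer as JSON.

T0:
  2·area = 106
  edge (6, 2)→(16, 4): d=(10,2) inclusive
  edge (16, 4)→(8, 13): d=(-8,9) inclusive
  edge (8, 13)→(6, 2): d=(-2,-11) inclusive
    (0,0)@(1, 1): e=[0,159,-53] → ·  [on edge]
    (3,1)@(7, 3): e=[8,89,9] → #
    (4,1)@(9, 3): e=[4,71,31] → #
    (5,1)@(11, 3): e=[0,53,53] → #  [on edge]
    (6,1)@(13, 3): e=[-4,35,75] → ·
    (3,2)@(7, 5): e=[28,73,5] → #
    (6,2)@(13, 5): e=[16,19,71] → #
    (7,2)@(15, 5): e=[12,1,93] → #
    (8,2)@(17, 5): e=[8,-17,115] → ·
    (3,3)@(7, 7): e=[48,57,1] → #
    (7,3)@(15, 7): e=[32,-15,89] → ·
    (3,4)@(7, 9): e=[68,41,-3] → ·
  covered (15 px):
    · · · · · · · · · ·
    · · · # # # · · · ·
    · · · # # # # # · ·
    · · · # # # # · · ·
    · · · · # # · · · ·
    · · · · # · · · · ·
    · · · · · · · · · ·
T1:
  2·area = 10
  edge (12, 4)→(10, 0): d=(-2,-4) inclusive
  edge (10, 0)→(17, 9): d=(7,9) inclusive
  edge (17, 9)→(12, 4): d=(-5,-5) inclusive
    (4,0)@(9, 1): e=[-6,16,0] → ·  [on edge]
    (5,1)@(11, 3): e=[-2,12,0] → ·  [on edge]
    (6,2)@(13, 5): e=[2,8,0] → #  [on edge]
    (7,2)@(15, 5): e=[10,-10,10] → ·
    (6,3)@(13, 7): e=[-2,22,-10] → ·
    (7,3)@(15, 7): e=[6,4,0] → #  [on edge]
    (8,3)@(17, 7): e=[14,-14,10] → ·
    (7,4)@(15, 9): e=[2,18,-10] → ·
    (8,4)@(17, 9): e=[10,0,0] → #  [on edge]
    (9,4)@(19, 9): e=[18,-18,10] → ·
    (8,5)@(17, 11): e=[6,14,-10] → ·
    (9,5)@(19, 11): e=[14,-4,0] → ·  [on edge]
  covered (3 px):
    · · · · · · · · · ·
    · · · · · · · · · ·
    · · · · · · # · · ·
    · · · · · · · # · ·
    · · · · · · · · # ·
    · · · · · · · · · ·
    · · · · · · · · · ·
T2:
  2·area = 8
  edge (10, 2)→(6, 2): d=(-4,0) inclusive
  edge (6, 2)→(4, 0): d=(-2,-2) inclusive
  edge (4, 0)→(10, 2): d=(6,2) inclusive
    (2,0)@(5, 1): e=[4,0,4] → #  [on edge]
    (3,0)@(7, 1): e=[4,4,0] → #  [on edge]
    (4,0)@(9, 1): e=[4,8,-4] → ·
    (2,1)@(5, 3): e=[-4,-4,16] → ·
    (3,1)@(7, 3): e=[-4,0,12] → ·  [on edge]
    (6,1)@(13, 3): e=[-4,12,0] → ·  [on edge]
    (4,2)@(9, 5): e=[-12,0,20] → ·  [on edge]
    (9,2)@(19, 5): e=[-12,20,0] → ·  [on edge]
    (5,3)@(11, 7): e=[-20,0,28] → ·  [on edge]
    (6,4)@(13, 9): e=[-28,0,36] → ·  [on edge]
    (7,5)@(15, 11): e=[-36,0,44] → ·  [on edge]
    (8,6)@(17, 13): e=[-44,0,52] → ·  [on edge]
  covered (2 px):
    · · # # · · · · · ·
    · · · · · · · · · ·
    · · · · · · · · · ·
    · · · · · · · · · ·
    · · · · · · · · · ·
    · · · · · · · · · ·
    · · · · · · · · · ·

Final: "outside"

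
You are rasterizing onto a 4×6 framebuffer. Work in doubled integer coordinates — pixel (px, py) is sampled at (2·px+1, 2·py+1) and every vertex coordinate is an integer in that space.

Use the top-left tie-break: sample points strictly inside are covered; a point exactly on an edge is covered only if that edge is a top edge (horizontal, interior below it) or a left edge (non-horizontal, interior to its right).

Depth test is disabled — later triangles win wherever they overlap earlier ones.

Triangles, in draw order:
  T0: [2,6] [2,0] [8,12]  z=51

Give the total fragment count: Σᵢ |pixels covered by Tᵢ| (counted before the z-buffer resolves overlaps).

T0:
  2·area = 36
  edge (2, 6)→(2, 0): d=(0,-6) top-left  bias=+0
  edge (2, 0)→(8, 12): d=(6,12) right/bottom  bias=-1
  edge (8, 12)→(2, 6): d=(-6,-6) top-left  bias=+0
    (1,1)@(3, 3): e=[6,6,24] → X
    (2,1)@(5, 3): e=[18,-18,36] → .
    (0,2)@(1, 5): e=[-6,42,0] → .  [on edge]
    (1,2)@(3, 5): e=[6,18,12] → X
    (2,2)@(5, 5): e=[18,-6,24] → .
    (1,3)@(3, 7): e=[6,30,0] → X  [on edge]
    (2,3)@(5, 7): e=[18,6,12] → X
    (3,3)@(7, 7): e=[30,-18,24] → .
    (1,4)@(3, 9): e=[6,42,-12] → .
    (2,4)@(5, 9): e=[18,18,0] → X  [on edge]
    (3,4)@(7, 9): e=[30,-6,12] → .
    (2,5)@(5, 11): e=[18,30,-12] → .
    (3,5)@(7, 11): e=[30,6,0] → X  [on edge]
  covered (6 px):
    . . . .
    . X . .
    . X . .
    . X X .
    . . X .
    . . . X

Answer: 6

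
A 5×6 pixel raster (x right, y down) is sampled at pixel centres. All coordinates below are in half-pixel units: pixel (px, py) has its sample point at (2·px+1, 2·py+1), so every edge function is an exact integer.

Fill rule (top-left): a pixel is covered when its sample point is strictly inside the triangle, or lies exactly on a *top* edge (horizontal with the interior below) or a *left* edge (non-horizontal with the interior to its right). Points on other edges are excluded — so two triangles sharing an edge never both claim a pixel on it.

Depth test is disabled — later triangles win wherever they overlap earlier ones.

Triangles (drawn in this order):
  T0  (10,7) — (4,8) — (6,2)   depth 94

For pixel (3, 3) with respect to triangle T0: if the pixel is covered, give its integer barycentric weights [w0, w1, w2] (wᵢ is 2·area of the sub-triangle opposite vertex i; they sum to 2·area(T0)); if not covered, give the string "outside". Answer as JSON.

T0:
  2·area = 34
  edge (10, 7)→(4, 8): d=(-6,1) right/bottom  bias=-1
  edge (4, 8)→(6, 2): d=(2,-6) top-left  bias=+0
  edge (6, 2)→(10, 7): d=(4,5) right/bottom  bias=-1
    (2,2)@(5, 5): e=[17,0,17] → #  [on edge]
    (3,2)@(7, 5): e=[15,12,7] → #
    (4,2)@(9, 5): e=[13,24,-3] → ·
    (2,3)@(5, 7): e=[5,4,25] → #
    (4,3)@(9, 7): e=[1,28,5] → #
    (2,4)@(5, 9): e=[-7,8,33] → ·
    (3,4)@(7, 9): e=[-9,20,23] → ·
    (4,4)@(9, 9): e=[-11,32,13] → ·
    (1,5)@(3, 11): e=[-17,0,51] → ·  [on edge]
  covered (5 px):
    · · · · ·
    · · · · ·
    · · # # ·
    · · # # #
    · · · · ·
    · · · · ·

Final: [16,15,3]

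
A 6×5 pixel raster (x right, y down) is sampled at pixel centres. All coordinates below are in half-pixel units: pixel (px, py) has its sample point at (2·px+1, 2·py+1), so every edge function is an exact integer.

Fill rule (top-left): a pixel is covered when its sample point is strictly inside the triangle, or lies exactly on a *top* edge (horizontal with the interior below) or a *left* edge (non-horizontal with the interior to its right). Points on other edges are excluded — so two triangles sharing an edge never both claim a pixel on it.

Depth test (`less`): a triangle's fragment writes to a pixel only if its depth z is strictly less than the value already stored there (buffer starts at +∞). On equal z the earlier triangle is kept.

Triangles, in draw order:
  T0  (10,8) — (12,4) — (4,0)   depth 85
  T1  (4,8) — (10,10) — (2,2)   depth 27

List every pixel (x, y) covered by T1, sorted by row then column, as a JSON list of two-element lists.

T0:
  2·area = 40  (B↔C swapped to make it positive)
  edge (10, 8)→(4, 0): d=(-6,-8) top-left  bias=+0
  edge (4, 0)→(12, 4): d=(8,4) right/bottom  bias=-1
  edge (12, 4)→(10, 8): d=(-2,4) right/bottom  bias=-1
    (2,0)@(5, 1): e=[2,4,34] → █
    (3,0)@(7, 1): e=[18,-4,26] → ·
    (2,1)@(5, 3): e=[-10,20,30] → ·
    (3,1)@(7, 3): e=[6,12,22] → █
    (4,1)@(9, 3): e=[22,4,14] → █
    (5,1)@(11, 3): e=[38,-4,6] → ·
    (3,2)@(7, 5): e=[-6,28,18] → ·
    (4,2)@(9, 5): e=[10,20,10] → █
    (5,2)@(11, 5): e=[26,12,2] → █
    (4,3)@(9, 7): e=[-2,36,6] → ·
    (5,3)@(11, 7): e=[14,28,-2] → ·
  covered (5 px):
    · · █ · · ·
    · · · █ █ ·
    · · · · █ █
    · · · · · ·
    · · · · · ·
T1:
  2·area = 32  (B↔C swapped to make it positive)
  edge (4, 8)→(2, 2): d=(-2,-6) top-left  bias=+0
  edge (2, 2)→(10, 10): d=(8,8) right/bottom  bias=-1
  edge (10, 10)→(4, 8): d=(-6,-2) top-left  bias=+0
    (0,0)@(1, 1): e=[-4,0,36] → ·  [on edge]
    (1,1)@(3, 3): e=[4,0,28] → ·  [on edge]
    (1,2)@(3, 5): e=[0,16,16] → █  [on edge]
    (2,2)@(5, 5): e=[12,0,20] → ·  [on edge]
    (0,3)@(1, 7): e=[-16,48,0] → ·  [on edge]
    (1,3)@(3, 7): e=[-4,32,4] → ·
    (2,3)@(5, 7): e=[8,16,8] → █
    (3,3)@(7, 7): e=[20,0,12] → ·  [on edge]
    (2,4)@(5, 9): e=[4,32,-4] → ·
    (3,4)@(7, 9): e=[16,16,0] → █  [on edge]
    (4,4)@(9, 9): e=[28,0,4] → ·  [on edge]
  covered (3 px):
    · · · · · ·
    · · · · · ·
    · █ · · · ·
    · · █ · · ·
    · · · █ · ·

Final: [[1,2],[2,3],[3,4]]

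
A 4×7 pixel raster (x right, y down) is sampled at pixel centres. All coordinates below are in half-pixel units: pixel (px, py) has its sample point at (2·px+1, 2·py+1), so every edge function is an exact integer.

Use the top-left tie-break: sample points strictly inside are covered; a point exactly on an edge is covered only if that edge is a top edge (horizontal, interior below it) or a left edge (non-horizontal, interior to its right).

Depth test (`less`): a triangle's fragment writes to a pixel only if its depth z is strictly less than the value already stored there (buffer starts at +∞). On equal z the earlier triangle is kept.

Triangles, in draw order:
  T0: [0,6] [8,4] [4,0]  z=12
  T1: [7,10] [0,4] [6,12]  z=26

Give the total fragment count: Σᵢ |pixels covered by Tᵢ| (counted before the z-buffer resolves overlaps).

T0:
  2·area = 40  (B↔C swapped to make it positive)
  edge (0, 6)→(4, 0): d=(4,-6) top-left  bias=+0
  edge (4, 0)→(8, 4): d=(4,4) right/bottom  bias=-1
  edge (8, 4)→(0, 6): d=(-8,2) right/bottom  bias=-1
    (2,0)@(5, 1): e=[10,0,30] → .  [on edge]
    (1,1)@(3, 3): e=[6,16,18] → X
    (2,1)@(5, 3): e=[18,8,14] → X
    (3,1)@(7, 3): e=[30,0,10] → .  [on edge]
    (0,2)@(1, 5): e=[2,32,6] → X
    (2,2)@(5, 5): e=[26,16,-2] → .
    (0,3)@(1, 7): e=[10,40,-10] → .
    (1,3)@(3, 7): e=[22,32,-14] → .
  covered (4 px):
    . . . .
    . X X .
    X X . .
    . . . .
    . . . .
    . . . .
    . . . .
T1:
  2·area = 20  (B↔C swapped to make it positive)
  edge (7, 10)→(6, 12): d=(-1,2) right/bottom  bias=-1
  edge (6, 12)→(0, 4): d=(-6,-8) top-left  bias=+0
  edge (0, 4)→(7, 10): d=(7,6) right/bottom  bias=-1
    (0,2)@(1, 5): e=[17,2,1] → X
    (1,2)@(3, 5): e=[13,18,-11] → .
    (0,3)@(1, 7): e=[15,-10,15] → .
    (1,3)@(3, 7): e=[11,6,3] → X
    (2,3)@(5, 7): e=[7,22,-9] → .
    (1,4)@(3, 9): e=[9,-6,17] → .
    (2,4)@(5, 9): e=[5,10,5] → X
    (3,4)@(7, 9): e=[1,26,-7] → .
    (2,5)@(5, 11): e=[3,-2,19] → .
  covered (3 px):
    . . . .
    . . . .
    X . . .
    . X . .
    . . X .
    . . . .
    . . . .

Result: 7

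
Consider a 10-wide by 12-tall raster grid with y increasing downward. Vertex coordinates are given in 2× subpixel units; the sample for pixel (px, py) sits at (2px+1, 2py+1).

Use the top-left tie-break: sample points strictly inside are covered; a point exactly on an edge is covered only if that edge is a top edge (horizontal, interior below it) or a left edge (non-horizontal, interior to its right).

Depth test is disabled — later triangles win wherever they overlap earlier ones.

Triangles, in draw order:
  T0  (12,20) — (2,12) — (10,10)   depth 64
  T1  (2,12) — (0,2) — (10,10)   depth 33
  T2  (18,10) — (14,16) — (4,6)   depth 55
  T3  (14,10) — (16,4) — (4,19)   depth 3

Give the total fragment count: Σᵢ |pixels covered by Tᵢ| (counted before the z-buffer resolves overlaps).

T0:
  2·area = 84
  edge (12, 20)→(2, 12): d=(-10,-8) top-left  bias=+0
  edge (2, 12)→(10, 10): d=(8,-2) top-left  bias=+0
  edge (10, 10)→(12, 20): d=(2,10) right/bottom  bias=-1
    (4,2)@(9, 5): e=[126,-42,0] → .  [on edge]
    (3,5)@(7, 11): e=[50,2,32] → X
    (4,5)@(9, 11): e=[66,6,12] → X
    (5,5)@(11, 11): e=[82,10,-8] → .
    (2,6)@(5, 13): e=[14,14,56] → X
    (5,6)@(11, 13): e=[62,26,-4] → .
    (2,7)@(5, 15): e=[-6,30,60] → .
    (3,7)@(7, 15): e=[10,34,40] → X
    (5,7)@(11, 15): e=[42,42,0] → .  [on edge]
    (3,8)@(7, 17): e=[-10,50,44] → .
    (4,8)@(9, 17): e=[6,54,24] → X
    (5,8)@(11, 17): e=[22,58,4] → X
  covered (10 px):
    . . . . . . . . . .
    . . . . . . . . . .
    . . . . . . . . . .
    . . . . . . . . . .
    . . . . . . . . . .
    . . . X X . . . . .
    . . X X X . . . . .
    . . . X X . . . . .
    . . . . X X . . . .
    . . . . . X . . . .
    . . . . . . . . . .
    . . . . . . . . . .
T1:
  2·area = 84
  edge (2, 12)→(0, 2): d=(-2,-10) top-left  bias=+0
  edge (0, 2)→(10, 10): d=(10,8) right/bottom  bias=-1
  edge (10, 10)→(2, 12): d=(-8,2) right/bottom  bias=-1
    (0,1)@(1, 3): e=[8,2,74] → X
    (1,1)@(3, 3): e=[28,-14,70] → .
    (0,2)@(1, 5): e=[4,22,58] → X
    (1,2)@(3, 5): e=[24,6,54] → X
    (2,2)@(5, 5): e=[44,-10,50] → .
    (0,3)@(1, 7): e=[0,42,42] → X  [on edge]
    (2,3)@(5, 7): e=[40,10,34] → X
    (3,3)@(7, 7): e=[60,-6,30] → .
    (0,4)@(1, 9): e=[-4,62,26] → .
    (1,4)@(3, 9): e=[16,46,22] → X
    (3,4)@(7, 9): e=[56,14,14] → X
    (4,4)@(9, 9): e=[76,-2,10] → .
    (1,8)@(3, 17): e=[0,126,-42] → .  [on edge]
  covered (11 px):
    . . . . . . . . . .
    X . . . . . . . . .
    X X . . . . . . . .
    X X X . . . . . . .
    . X X X . . . . . .
    . X X . . . . . . .
    . . . . . . . . . .
    . . . . . . . . . .
    . . . . . . . . . .
    . . . . . . . . . .
    . . . . . . . . . .
    . . . . . . . . . .
T2:
  2·area = 100
  edge (18, 10)→(14, 16): d=(-4,6) right/bottom  bias=-1
  edge (14, 16)→(4, 6): d=(-10,-10) top-left  bias=+0
  edge (4, 6)→(18, 10): d=(14,4) right/bottom  bias=-1
    (0,1)@(1, 3): e=[130,0,-30] → .  [on edge]
    (1,2)@(3, 5): e=[110,0,-10] → .  [on edge]
    (2,3)@(5, 7): e=[90,0,10] → X  [on edge]
    (3,3)@(7, 7): e=[78,20,2] → X
    (4,3)@(9, 7): e=[66,40,-6] → .
    (2,4)@(5, 9): e=[82,-20,38] → .
    (3,4)@(7, 9): e=[70,0,30] → X  [on edge]
    (4,4)@(9, 9): e=[58,20,22] → X
    (5,4)@(11, 9): e=[46,40,14] → X
    (6,4)@(13, 9): e=[34,60,6] → X
    (7,4)@(15, 9): e=[22,80,-2] → .
    (3,5)@(7, 11): e=[62,-20,58] → .
    (4,5)@(9, 11): e=[50,0,50] → X  [on edge]
    (5,6)@(11, 13): e=[30,0,70] → X  [on edge]
    (6,7)@(13, 15): e=[10,0,90] → X  [on edge]
    (7,8)@(15, 17): e=[-10,0,110] → .  [on edge]
    (8,9)@(17, 19): e=[-30,0,130] → .  [on edge]
    (9,10)@(19, 21): e=[-50,0,150] → .  [on edge]
  covered (15 px):
    . . . . . . . . . .
    . . . . . . . . . .
    . . . . . . . . . .
    . . X X . . . . . .
    . . . X X X X . . .
    . . . . X X X X X .
    . . . . . X X X . .
    . . . . . . X . . .
    . . . . . . . . . .
    . . . . . . . . . .
    . . . . . . . . . .
    . . . . . . . . . .
T3:
  2·area = 42  (B↔C swapped to make it positive)
  edge (14, 10)→(4, 19): d=(-10,9) right/bottom  bias=-1
  edge (4, 19)→(16, 4): d=(12,-15) top-left  bias=+0
  edge (16, 4)→(14, 10): d=(-2,6) right/bottom  bias=-1
    (8,0)@(17, 1): e=[63,-21,0] → .  [on edge]
    (7,3)@(15, 7): e=[21,21,0] → .  [on edge]
    (6,4)@(13, 9): e=[19,15,8] → X
    (7,4)@(15, 9): e=[1,45,-4] → .
    (5,5)@(11, 11): e=[17,9,16] → X
    (6,5)@(13, 11): e=[-1,39,4] → .
    (4,6)@(9, 13): e=[15,3,24] → X
    (5,6)@(11, 13): e=[-3,33,12] → .
    (6,6)@(13, 13): e=[-21,63,0] → .  [on edge]
    (4,7)@(9, 15): e=[-5,27,20] → .
    (5,9)@(11, 19): e=[-63,105,0] → .  [on edge]
  covered (3 px):
    . . . . . . . . . .
    . . . . . . . . . .
    . . . . . . . . . .
    . . . . . . . . . .
    . . . . . . X . . .
    . . . . . X . . . .
    . . . . X . . . . .
    . . . . . . . . . .
    . . . . . . . . . .
    . . . . . . . . . .
    . . . . . . . . . .
    . . . . . . . . . .

Final: 39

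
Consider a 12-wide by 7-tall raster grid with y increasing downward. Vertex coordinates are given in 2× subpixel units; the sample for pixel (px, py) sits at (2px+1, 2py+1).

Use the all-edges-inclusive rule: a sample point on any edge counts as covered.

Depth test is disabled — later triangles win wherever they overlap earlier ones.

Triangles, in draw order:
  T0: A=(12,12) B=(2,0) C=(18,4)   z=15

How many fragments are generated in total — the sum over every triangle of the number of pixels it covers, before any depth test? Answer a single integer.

T0:
  2·area = 152
  edge (12, 12)→(2, 0): d=(-10,-12) inclusive
  edge (2, 0)→(18, 4): d=(16,4) inclusive
  edge (18, 4)→(12, 12): d=(-6,8) inclusive
    (1,0)@(3, 1): e=[2,12,138] → X
    (2,0)@(5, 1): e=[26,4,122] → X
    (3,0)@(7, 1): e=[50,-4,106] → .
    (1,1)@(3, 3): e=[-18,44,126] → .
    (2,1)@(5, 3): e=[6,36,110] → X
    (3,1)@(7, 3): e=[30,28,94] → X
    (4,1)@(9, 3): e=[54,20,78] → X
    (5,1)@(11, 3): e=[78,12,62] → X
    (6,1)@(13, 3): e=[102,4,46] → X
    (7,1)@(15, 3): e=[126,-4,30] → .
    (2,2)@(5, 5): e=[-14,68,98] → .
    (3,2)@(7, 5): e=[10,60,82] → X
  covered (19 px):
    . X X . . . . . . . . .
    . . X X X X X . . . . .
    . . . X X X X X X . . .
    . . . . X X X X . . . .
    . . . . . X X . . . . .
    . . . . . . . . . . . .
    . . . . . . . . . . . .

Answer: 19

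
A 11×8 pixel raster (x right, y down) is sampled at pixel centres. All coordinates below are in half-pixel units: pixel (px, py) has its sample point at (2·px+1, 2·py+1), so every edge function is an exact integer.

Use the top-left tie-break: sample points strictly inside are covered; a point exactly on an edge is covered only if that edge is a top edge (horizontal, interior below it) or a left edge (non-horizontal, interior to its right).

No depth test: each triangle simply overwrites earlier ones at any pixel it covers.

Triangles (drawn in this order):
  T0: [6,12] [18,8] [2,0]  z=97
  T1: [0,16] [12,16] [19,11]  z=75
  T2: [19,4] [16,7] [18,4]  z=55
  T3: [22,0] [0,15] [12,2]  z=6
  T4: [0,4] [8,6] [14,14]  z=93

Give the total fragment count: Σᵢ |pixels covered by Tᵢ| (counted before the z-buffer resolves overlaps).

T0:
  2·area = 160  (B↔C swapped to make it positive)
  edge (6, 12)→(2, 0): d=(-4,-12) top-left  bias=+0
  edge (2, 0)→(18, 8): d=(16,8) right/bottom  bias=-1
  edge (18, 8)→(6, 12): d=(-12,4) right/bottom  bias=-1
    (1,0)@(3, 1): e=[8,8,144] → █
    (2,0)@(5, 1): e=[32,-8,136] → ·
    (1,1)@(3, 3): e=[0,40,120] → █  [on edge]
    (2,1)@(5, 3): e=[24,24,112] → █
    (3,1)@(7, 3): e=[48,8,104] → █
    (4,1)@(9, 3): e=[72,-8,96] → ·
    (1,2)@(3, 5): e=[-8,72,96] → ·
    (2,2)@(5, 5): e=[16,56,88] → █
    (4,2)@(9, 5): e=[64,24,72] → █
    (5,2)@(11, 5): e=[88,8,64] → █
    (6,2)@(13, 5): e=[112,-8,56] → ·
    (2,3)@(5, 7): e=[8,88,64] → █
    (10,3)@(21, 7): e=[200,-40,0] → ·  [on edge]
    (2,4)@(5, 9): e=[0,120,40] → █  [on edge]
    (7,4)@(15, 9): e=[120,40,0] → ·  [on edge]
    (4,5)@(9, 11): e=[40,120,0] → ·  [on edge]
    (1,6)@(3, 13): e=[-40,200,0] → ·  [on edge]
    (3,7)@(7, 15): e=[0,200,-40] → ·  [on edge]
  covered (20 px):
    · █ · · · · · · · · ·
    · █ █ █ · · · · · · ·
    · · █ █ █ █ · · · · ·
    · · █ █ █ █ █ █ · · ·
    · · █ █ █ █ █ · · · ·
    · · · █ · · · · · · ·
    · · · · · · · · · · ·
    · · · · · · · · · · ·
T1:
  2·area = 60  (B↔C swapped to make it positive)
  edge (0, 16)→(19, 11): d=(19,-5) top-left  bias=+0
  edge (19, 11)→(12, 16): d=(-7,5) right/bottom  bias=-1
  edge (12, 16)→(0, 16): d=(-12,0) right/bottom  bias=-1
    (9,5)@(19, 11): e=[0,0,60] → ·  [on edge]
    (6,6)@(13, 13): e=[8,16,36] → █
    (7,6)@(15, 13): e=[18,6,36] → █
    (8,6)@(17, 13): e=[28,-4,36] → ·
    (2,7)@(5, 15): e=[6,42,12] → █
    (3,7)@(7, 15): e=[16,32,12] → █
    (4,7)@(9, 15): e=[26,22,12] → █
    (5,7)@(11, 15): e=[36,12,12] → █
    (7,7)@(15, 15): e=[56,-8,12] → ·
  covered (7 px):
    · · · · · · · · · · ·
    · · · · · · · · · · ·
    · · · · · · · · · · ·
    · · · · · · · · · · ·
    · · · · · · · · · · ·
    · · · · · · · · · · ·
    · · · · · · █ █ · · ·
    · · █ █ █ █ █ · · · ·
T2:
  2·area = 3
  edge (19, 4)→(16, 7): d=(-3,3) right/bottom  bias=-1
  edge (16, 7)→(18, 4): d=(2,-3) top-left  bias=+0
  edge (18, 4)→(19, 4): d=(1,0) top-left  bias=+0
  covered (0 px):
    · · · · · · · · · · ·
    · · · · · · · · · · ·
    · · · · · · · · · · ·
    · · · · · · · · · · ·
    · · · · · · · · · · ·
    · · · · · · · · · · ·
    · · · · · · · · · · ·
    · · · · · · · · · · ·
T3:
  2·area = 106
  edge (22, 0)→(0, 15): d=(-22,15) right/bottom  bias=-1
  edge (0, 15)→(12, 2): d=(12,-13) top-left  bias=+0
  edge (12, 2)→(22, 0): d=(10,-2) top-left  bias=+0
    (8,0)@(17, 1): e=[53,53,0] → █  [on edge]
    (9,0)@(19, 1): e=[23,79,4] → █
    (10,0)@(21, 1): e=[-7,105,8] → ·
    (3,1)@(7, 3): e=[159,-53,0] → ·  [on edge]
    (6,1)@(13, 3): e=[69,25,12] → █
    (7,1)@(15, 3): e=[39,51,16] → █
    (9,1)@(19, 3): e=[-21,103,24] → ·
    (5,2)@(11, 5): e=[55,23,28] → █
    (7,2)@(15, 5): e=[-5,75,36] → ·
    (8,2)@(17, 5): e=[-35,101,40] → ·
    (4,3)@(9, 7): e=[41,21,44] → █
    (6,3)@(13, 7): e=[-19,73,52] → ·
  covered (11 px):
    · · · · · · · · █ █ ·
    · · · · · · █ █ █ · ·
    · · · · · █ █ · · · ·
    · · · · █ █ · · · · ·
    · · · █ · · · · · · ·
    · · █ · · · · · · · ·
    · · · · · · · · · · ·
    · · · · · · · · · · ·
T4:
  2·area = 52
  edge (0, 4)→(8, 6): d=(8,2) right/bottom  bias=-1
  edge (8, 6)→(14, 14): d=(6,8) right/bottom  bias=-1
  edge (14, 14)→(0, 4): d=(-14,-10) top-left  bias=+0
    (1,2)@(3, 5): e=[2,34,16] → █
    (2,2)@(5, 5): e=[-2,18,36] → ·
    (1,3)@(3, 7): e=[18,46,-12] → ·
    (2,3)@(5, 7): e=[14,30,8] → █
    (3,3)@(7, 7): e=[10,14,28] → █
    (4,3)@(9, 7): e=[6,-2,48] → ·
    (2,4)@(5, 9): e=[30,42,-20] → ·
    (3,4)@(7, 9): e=[26,26,0] → █  [on edge]
    (4,4)@(9, 9): e=[22,10,20] → █
    (5,4)@(11, 9): e=[18,-6,40] → ·
    (3,5)@(7, 11): e=[42,38,-28] → ·
    (4,5)@(9, 11): e=[38,22,-8] → ·
  covered (7 px):
    · · · · · · · · · · ·
    · · · · · · · · · · ·
    · █ · · · · · · · · ·
    · · █ █ · · · · · · ·
    · · · █ █ · · · · · ·
    · · · · · █ · · · · ·
    · · · · · · █ · · · ·
    · · · · · · · · · · ·

Result: 45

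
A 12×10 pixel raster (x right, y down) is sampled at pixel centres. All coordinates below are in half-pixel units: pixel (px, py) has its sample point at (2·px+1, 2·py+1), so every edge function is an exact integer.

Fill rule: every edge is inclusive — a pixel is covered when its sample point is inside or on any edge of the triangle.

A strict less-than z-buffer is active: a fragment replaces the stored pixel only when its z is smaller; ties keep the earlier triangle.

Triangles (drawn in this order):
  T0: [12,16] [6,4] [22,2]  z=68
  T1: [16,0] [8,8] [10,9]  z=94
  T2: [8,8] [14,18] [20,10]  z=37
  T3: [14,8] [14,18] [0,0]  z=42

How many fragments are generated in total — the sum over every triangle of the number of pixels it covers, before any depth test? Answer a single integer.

T0:
  2·area = 204
  edge (12, 16)→(6, 4): d=(-6,-12) inclusive
  edge (6, 4)→(22, 2): d=(16,-2) inclusive
  edge (22, 2)→(12, 16): d=(-10,14) inclusive
    (7,1)@(15, 3): e=[114,2,88] → #
    (8,1)@(17, 3): e=[138,6,60] → #
    (9,1)@(19, 3): e=[162,10,32] → #
    (10,1)@(21, 3): e=[186,14,4] → #
    (11,1)@(23, 3): e=[210,18,-24] → ·
    (3,2)@(7, 5): e=[6,18,180] → #
    (4,2)@(9, 5): e=[30,22,152] → #
    (5,2)@(11, 5): e=[54,26,124] → #
    (6,2)@(13, 5): e=[78,30,96] → #
    (10,2)@(21, 5): e=[174,46,-16] → ·
    (3,3)@(7, 7): e=[-6,50,160] → ·
    (4,3)@(9, 7): e=[18,54,132] → #
    (8,4)@(17, 9): e=[102,102,0] → #  [on edge]
  covered (26 px):
    · · · · · · · · · · · ·
    · · · · · · · # # # # ·
    · · · # # # # # # # · ·
    · · · · # # # # # · · ·
    · · · · # # # # # · · ·
    · · · · · # # # · · · ·
    · · · · · # # · · · · ·
    · · · · · · · · · · · ·
    · · · · · · · · · · · ·
    · · · · · · · · · · · ·
T1:
  2·area = 24  (B↔C swapped to make it positive)
  edge (16, 0)→(10, 9): d=(-6,9) inclusive
  edge (10, 9)→(8, 8): d=(-2,-1) inclusive
  edge (8, 8)→(16, 0): d=(8,-8) inclusive
    (7,0)@(15, 1): e=[3,21,0] → #  [on edge]
    (8,0)@(17, 1): e=[-15,23,16] → ·
    (6,1)@(13, 3): e=[9,15,0] → #  [on edge]
    (7,1)@(15, 3): e=[-9,17,16] → ·
    (5,2)@(11, 5): e=[15,9,0] → #  [on edge]
    (6,2)@(13, 5): e=[-3,11,16] → ·
    (4,3)@(9, 7): e=[21,3,0] → #  [on edge]
    (6,3)@(13, 7): e=[-15,7,32] → ·
    (3,4)@(7, 9): e=[27,-3,0] → ·  [on edge]
    (4,4)@(9, 9): e=[9,-1,16] → ·
    (5,4)@(11, 9): e=[-9,1,32] → ·
    (2,5)@(5, 11): e=[33,-9,0] → ·  [on edge]
    (1,6)@(3, 13): e=[39,-15,0] → ·  [on edge]
    (0,7)@(1, 15): e=[45,-21,0] → ·  [on edge]
  covered (5 px):
    · · · · · · · # · · · ·
    · · · · · · # · · · · ·
    · · · · · # · · · · · ·
    · · · · # # · · · · · ·
    · · · · · · · · · · · ·
    · · · · · · · · · · · ·
    · · · · · · · · · · · ·
    · · · · · · · · · · · ·
    · · · · · · · · · · · ·
    · · · · · · · · · · · ·
T2:
  2·area = 108  (B↔C swapped to make it positive)
  edge (8, 8)→(20, 10): d=(12,2) inclusive
  edge (20, 10)→(14, 18): d=(-6,8) inclusive
  edge (14, 18)→(8, 8): d=(-6,-10) inclusive
    (2,1)@(5, 3): e=[-54,162,0] → ·  [on edge]
    (4,4)@(9, 9): e=[10,94,4] → #
    (5,4)@(11, 9): e=[6,78,24] → #
    (6,4)@(13, 9): e=[2,62,44] → #
    (7,4)@(15, 9): e=[-2,46,64] → ·
    (4,5)@(9, 11): e=[34,82,-8] → ·
    (5,5)@(11, 11): e=[30,66,12] → #
    (7,5)@(15, 11): e=[22,34,52] → #
    (8,5)@(17, 11): e=[18,18,72] → #
    (9,5)@(19, 11): e=[14,2,92] → #
    (10,5)@(21, 11): e=[10,-14,112] → ·
    (5,6)@(11, 13): e=[54,54,0] → #  [on edge]
  covered (14 px):
    · · · · · · · · · · · ·
    · · · · · · · · · · · ·
    · · · · · · · · · · · ·
    · · · · · · · · · · · ·
    · · · · # # # · · · · ·
    · · · · · # # # # # · ·
    · · · · · # # # # · · ·
    · · · · · · # # · · · ·
    · · · · · · · · · · · ·
    · · · · · · · · · · · ·
T3:
  2·area = 140
  edge (14, 8)→(14, 18): d=(0,10) inclusive
  edge (14, 18)→(0, 0): d=(-14,-18) inclusive
  edge (0, 0)→(14, 8): d=(14,8) inclusive
    (0,0)@(1, 1): e=[130,4,6] → #
    (1,0)@(3, 1): e=[110,40,-10] → ·
    (0,1)@(1, 3): e=[130,-24,34] → ·
    (1,1)@(3, 3): e=[110,12,18] → #
    (2,1)@(5, 3): e=[90,48,2] → #
    (3,1)@(7, 3): e=[70,84,-14] → ·
    (1,2)@(3, 5): e=[110,-16,46] → ·
    (2,2)@(5, 5): e=[90,20,30] → #
    (3,2)@(7, 5): e=[70,56,14] → #
    (4,2)@(9, 5): e=[50,92,-2] → ·
    (2,3)@(5, 7): e=[90,-8,58] → ·
    (3,3)@(7, 7): e=[70,28,42] → #
    (3,4)@(7, 9): e=[70,0,70] → #  [on edge]
  covered (18 px):
    # · · · · · · · · · · ·
    · # # · · · · · · · · ·
    · · # # · · · · · · · ·
    · · · # # # · · · · · ·
    · · · # # # # · · · · ·
    · · · · # # # · · · · ·
    · · · · · # # · · · · ·
    · · · · · · # · · · · ·
    · · · · · · · · · · · ·
    · · · · · · · · · · · ·

Result: 63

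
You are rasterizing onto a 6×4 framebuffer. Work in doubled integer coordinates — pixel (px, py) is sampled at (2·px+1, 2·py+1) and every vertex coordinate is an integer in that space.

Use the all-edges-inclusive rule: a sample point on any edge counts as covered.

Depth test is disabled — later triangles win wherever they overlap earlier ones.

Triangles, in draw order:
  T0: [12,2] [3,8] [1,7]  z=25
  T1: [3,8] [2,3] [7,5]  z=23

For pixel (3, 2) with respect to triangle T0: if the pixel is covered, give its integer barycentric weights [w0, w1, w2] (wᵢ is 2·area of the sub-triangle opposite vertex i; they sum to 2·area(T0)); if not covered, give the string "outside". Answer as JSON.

T0:
  2·area = 21
  edge (12, 2)→(3, 8): d=(-9,6) inclusive
  edge (3, 8)→(1, 7): d=(-2,-1) inclusive
  edge (1, 7)→(12, 2): d=(11,-5) inclusive
    (3,2)@(7, 5): e=[3,10,8] → #
    (4,2)@(9, 5): e=[-9,12,18] → ·
    (0,3)@(1, 7): e=[21,0,0] → #  [on edge]
    (1,3)@(3, 7): e=[9,2,10] → #
    (2,3)@(5, 7): e=[-3,4,20] → ·
    (3,3)@(7, 7): e=[-15,6,30] → ·
  covered (3 px):
    · · · · · ·
    · · · · · ·
    · · · # · ·
    # # · · · ·
T1:
  2·area = 23
  edge (3, 8)→(2, 3): d=(-1,-5) inclusive
  edge (2, 3)→(7, 5): d=(5,2) inclusive
  edge (7, 5)→(3, 8): d=(-4,3) inclusive
    (1,2)@(3, 5): e=[3,8,12] → #
    (2,2)@(5, 5): e=[13,4,6] → #
    (3,2)@(7, 5): e=[23,0,0] → #  [on edge]
    (4,2)@(9, 5): e=[33,-4,-6] → ·
    (1,3)@(3, 7): e=[1,18,4] → #
    (2,3)@(5, 7): e=[11,14,-2] → ·
    (3,3)@(7, 7): e=[21,10,-8] → ·
  covered (4 px):
    · · · · · ·
    · · · · · ·
    · # # # · ·
    · # · · · ·

Result: [10,8,3]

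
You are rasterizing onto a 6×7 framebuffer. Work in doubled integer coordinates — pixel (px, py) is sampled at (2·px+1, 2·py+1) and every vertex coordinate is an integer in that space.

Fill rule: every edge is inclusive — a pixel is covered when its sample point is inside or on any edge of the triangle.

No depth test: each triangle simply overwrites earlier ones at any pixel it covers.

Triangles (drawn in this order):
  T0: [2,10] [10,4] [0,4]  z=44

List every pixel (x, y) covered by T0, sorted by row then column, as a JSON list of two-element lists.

T0:
  2·area = 60  (B↔C swapped to make it positive)
  edge (2, 10)→(0, 4): d=(-2,-6) inclusive
  edge (0, 4)→(10, 4): d=(10,0) inclusive
  edge (10, 4)→(2, 10): d=(-8,6) inclusive
    (0,2)@(1, 5): e=[4,10,46] → █
    (1,2)@(3, 5): e=[16,10,34] → █
    (2,2)@(5, 5): e=[28,10,22] → █
    (3,2)@(7, 5): e=[40,10,10] → █
    (4,2)@(9, 5): e=[52,10,-2] → ·
    (0,3)@(1, 7): e=[0,30,30] → █  [on edge]
    (3,3)@(7, 7): e=[36,30,-6] → ·
    (0,4)@(1, 9): e=[-4,50,14] → ·
    (1,4)@(3, 9): e=[8,50,2] → █
    (2,4)@(5, 9): e=[20,50,-10] → ·
    (1,5)@(3, 11): e=[4,70,-14] → ·
    (1,6)@(3, 13): e=[0,90,-30] → ·  [on edge]
  covered (8 px):
    · · · · · ·
    · · · · · ·
    █ █ █ █ · ·
    █ █ █ · · ·
    · █ · · · ·
    · · · · · ·
    · · · · · ·

Answer: [[0,2],[1,2],[2,2],[3,2],[0,3],[1,3],[2,3],[1,4]]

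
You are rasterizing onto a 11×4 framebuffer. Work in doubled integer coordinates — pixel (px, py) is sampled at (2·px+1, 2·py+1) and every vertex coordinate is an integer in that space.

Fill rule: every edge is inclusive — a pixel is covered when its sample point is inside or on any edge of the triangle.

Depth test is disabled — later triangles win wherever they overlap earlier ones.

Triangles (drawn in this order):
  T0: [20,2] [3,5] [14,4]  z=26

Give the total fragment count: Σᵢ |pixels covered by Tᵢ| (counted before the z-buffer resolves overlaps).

T0:
  2·area = 16  (B↔C swapped to make it positive)
  edge (20, 2)→(14, 4): d=(-6,2) inclusive
  edge (14, 4)→(3, 5): d=(-11,1) inclusive
  edge (3, 5)→(20, 2): d=(17,-3) inclusive
    (7,1)@(15, 3): e=[4,10,2] → X
    (8,1)@(17, 3): e=[0,8,8] → X  [on edge]
    (9,1)@(19, 3): e=[-4,6,14] → .
    (1,2)@(3, 5): e=[16,0,0] → X  [on edge]
    (2,2)@(5, 5): e=[12,-2,6] → .
    (5,2)@(11, 5): e=[0,-8,24] → .  [on edge]
    (7,2)@(15, 5): e=[-8,-12,36] → .
    (8,2)@(17, 5): e=[-12,-14,42] → .
    (1,3)@(3, 7): e=[4,-22,34] → .
    (2,3)@(5, 7): e=[0,-24,40] → .  [on edge]
  covered (3 px):
    . . . . . . . . . . .
    . . . . . . . X X . .
    . X . . . . . . . . .
    . . . . . . . . . . .

Result: 3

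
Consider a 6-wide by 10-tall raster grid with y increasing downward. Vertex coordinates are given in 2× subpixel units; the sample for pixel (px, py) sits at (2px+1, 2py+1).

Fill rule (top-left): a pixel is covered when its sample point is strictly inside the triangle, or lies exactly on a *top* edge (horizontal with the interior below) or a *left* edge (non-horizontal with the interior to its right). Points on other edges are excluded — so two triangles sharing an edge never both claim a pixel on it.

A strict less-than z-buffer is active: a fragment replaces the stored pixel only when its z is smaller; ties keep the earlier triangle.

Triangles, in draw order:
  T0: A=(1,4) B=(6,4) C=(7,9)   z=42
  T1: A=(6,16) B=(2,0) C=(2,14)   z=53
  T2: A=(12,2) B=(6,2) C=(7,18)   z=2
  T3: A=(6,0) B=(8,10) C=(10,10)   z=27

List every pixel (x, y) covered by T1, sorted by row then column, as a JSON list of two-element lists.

T0:
  2·area = 25
  edge (1, 4)→(6, 4): d=(5,0) top-left  bias=+0
  edge (6, 4)→(7, 9): d=(1,5) right/bottom  bias=-1
  edge (7, 9)→(1, 4): d=(-6,-5) top-left  bias=+0
    (1,2)@(3, 5): e=[5,16,4] → X
    (2,2)@(5, 5): e=[5,6,14] → X
    (3,2)@(7, 5): e=[5,-4,24] → .
    (1,3)@(3, 7): e=[15,18,-8] → .
    (2,3)@(5, 7): e=[15,8,2] → X
    (3,3)@(7, 7): e=[15,-2,12] → .
    (2,4)@(5, 9): e=[25,10,-10] → .
    (3,4)@(7, 9): e=[25,0,0] → .  [on edge]
    (4,9)@(9, 19): e=[75,0,-50] → .  [on edge]
  covered (3 px):
    . . . . . .
    . . . . . .
    . X X . . .
    . . X . . .
    . . . . . .
    . . . . . .
    . . . . . .
    . . . . . .
    . . . . . .
    . . . . . .
T1:
  2·area = 56  (B↔C swapped to make it positive)
  edge (6, 16)→(2, 14): d=(-4,-2) top-left  bias=+0
  edge (2, 14)→(2, 0): d=(0,-14) top-left  bias=+0
  edge (2, 0)→(6, 16): d=(4,16) right/bottom  bias=-1
    (1,2)@(3, 5): e=[38,14,4] → X
    (2,2)@(5, 5): e=[42,42,-28] → .
    (1,3)@(3, 7): e=[30,14,12] → X
    (2,3)@(5, 7): e=[34,42,-20] → .
    (1,4)@(3, 9): e=[22,14,20] → X
    (2,4)@(5, 9): e=[26,42,-12] → .
    (1,5)@(3, 11): e=[14,14,28] → X
    (2,5)@(5, 11): e=[18,42,-4] → .
    (1,6)@(3, 13): e=[6,14,36] → X
    (2,6)@(5, 13): e=[10,42,4] → X
    (3,6)@(7, 13): e=[14,70,-28] → .
    (1,7)@(3, 15): e=[-2,14,44] → .
  covered (7 px):
    . . . . . .
    . . . . . .
    . X . . . .
    . X . . . .
    . X . . . .
    . X . . . .
    . X X . . .
    . . X . . .
    . . . . . .
    . . . . . .
T2:
  2·area = 96  (B↔C swapped to make it positive)
  edge (12, 2)→(7, 18): d=(-5,16) right/bottom  bias=-1
  edge (7, 18)→(6, 2): d=(-1,-16) top-left  bias=+0
  edge (6, 2)→(12, 2): d=(6,0) top-left  bias=+0
    (3,1)@(7, 3): e=[75,15,6] → X
    (4,1)@(9, 3): e=[43,47,6] → X
    (5,1)@(11, 3): e=[11,79,6] → X
    (3,2)@(7, 5): e=[65,13,18] → X
    (3,3)@(7, 7): e=[55,11,30] → X
    (5,3)@(11, 7): e=[-9,75,30] → .
    (3,4)@(7, 9): e=[45,9,42] → X
    (5,4)@(11, 9): e=[-19,73,42] → .
    (3,5)@(7, 11): e=[35,7,54] → X
    (5,5)@(11, 11): e=[-29,71,54] → .
    (3,6)@(7, 13): e=[25,5,66] → X
    (4,6)@(9, 13): e=[-7,37,66] → .
  covered (15 px):
    . . . . . .
    . . . X X X
    . . . X X X
    . . . X X .
    . . . X X .
    . . . X X .
    . . . X . .
    . . . X . .
    . . . X . .
    . . . . . .
T3:
  2·area = 20  (B↔C swapped to make it positive)
  edge (6, 0)→(10, 10): d=(4,10) right/bottom  bias=-1
  edge (10, 10)→(8, 10): d=(-2,0) right/bottom  bias=-1
  edge (8, 10)→(6, 0): d=(-2,-10) top-left  bias=+0
    (3,1)@(7, 3): e=[2,14,4] → X
    (4,1)@(9, 3): e=[-18,14,24] → .
    (3,2)@(7, 5): e=[10,10,0] → X  [on edge]
    (4,2)@(9, 5): e=[-10,10,20] → .
    (3,3)@(7, 7): e=[18,6,-4] → .
    (4,4)@(9, 9): e=[6,2,12] → X
    (5,4)@(11, 9): e=[-14,2,32] → .
    (4,5)@(9, 11): e=[14,-2,8] → .
    (4,7)@(9, 15): e=[30,-10,0] → .  [on edge]
  covered (3 px):
    . . . . . .
    . . . X . .
    . . . X . .
    . . . . . .
    . . . . X .
    . . . . . .
    . . . . . .
    . . . . . .
    . . . . . .
    . . . . . .

Final: [[1,2],[1,3],[1,4],[1,5],[1,6],[2,6],[2,7]]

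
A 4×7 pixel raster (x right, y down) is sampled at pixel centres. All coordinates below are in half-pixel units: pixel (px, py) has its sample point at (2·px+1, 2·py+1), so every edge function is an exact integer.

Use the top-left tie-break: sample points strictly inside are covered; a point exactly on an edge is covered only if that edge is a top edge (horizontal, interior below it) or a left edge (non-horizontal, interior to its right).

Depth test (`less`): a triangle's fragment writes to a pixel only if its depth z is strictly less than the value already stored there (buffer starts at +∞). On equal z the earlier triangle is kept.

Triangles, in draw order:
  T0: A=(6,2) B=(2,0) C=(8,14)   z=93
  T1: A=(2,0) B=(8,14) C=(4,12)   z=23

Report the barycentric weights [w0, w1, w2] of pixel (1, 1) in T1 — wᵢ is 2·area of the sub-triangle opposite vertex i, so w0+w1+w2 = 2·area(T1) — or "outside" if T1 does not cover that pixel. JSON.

T0:
  2·area = 44  (B↔C swapped to make it positive)
  edge (6, 2)→(8, 14): d=(2,12) right/bottom  bias=-1
  edge (8, 14)→(2, 0): d=(-6,-14) top-left  bias=+0
  edge (2, 0)→(6, 2): d=(4,2) right/bottom  bias=-1
    (1,0)@(3, 1): e=[34,8,2] → X
    (2,0)@(5, 1): e=[10,36,-2] → .
    (1,1)@(3, 3): e=[38,-4,10] → .
    (2,1)@(5, 3): e=[14,24,6] → X
    (3,1)@(7, 3): e=[-10,52,2] → .
    (2,2)@(5, 5): e=[18,12,14] → X
    (3,2)@(7, 5): e=[-6,40,10] → .
    (2,3)@(5, 7): e=[22,0,22] → X  [on edge]
    (3,3)@(7, 7): e=[-2,28,18] → .
    (2,4)@(5, 9): e=[26,-12,30] → .
    (3,4)@(7, 9): e=[2,16,26] → X
    (3,5)@(7, 11): e=[6,4,34] → X
  covered (6 px):
    . X . .
    . . X .
    . . X .
    . . X .
    . . . X
    . . . X
    . . . .
T1:
  2·area = 44
  edge (2, 0)→(8, 14): d=(6,14) right/bottom  bias=-1
  edge (8, 14)→(4, 12): d=(-4,-2) top-left  bias=+0
  edge (4, 12)→(2, 0): d=(-2,-12) top-left  bias=+0
    (1,1)@(3, 3): e=[4,34,6] → X
    (2,1)@(5, 3): e=[-24,38,30] → .
    (1,2)@(3, 5): e=[16,26,2] → X
    (2,2)@(5, 5): e=[-12,30,26] → .
    (1,3)@(3, 7): e=[28,18,-2] → .
    (2,3)@(5, 7): e=[0,22,22] → .  [on edge]
    (2,4)@(5, 9): e=[12,14,18] → X
    (3,4)@(7, 9): e=[-16,18,42] → .
    (2,5)@(5, 11): e=[24,6,14] → X
    (3,5)@(7, 11): e=[-4,10,38] → .
    (2,6)@(5, 13): e=[36,-2,10] → .
    (3,6)@(7, 13): e=[8,2,34] → X
  covered (5 px):
    . . . .
    . X . .
    . X . .
    . . . .
    . . X .
    . . X .
    . . . X

Final: [34,6,4]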